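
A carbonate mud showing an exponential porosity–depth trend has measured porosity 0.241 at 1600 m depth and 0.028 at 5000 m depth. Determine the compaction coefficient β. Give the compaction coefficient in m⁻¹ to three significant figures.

0.000633 m⁻¹

Working in km (1 km = 1000 m; β in km⁻¹ = β in m⁻¹ × 1000):
Athy: n(d) = n₀ e^(−βd) ⇒ n₁/n₂ = e^{β(d₂−d₁)} ⇒ β = ln(n₁/n₂)/(d₂−d₁)
β = ln(0.241/0.028) / (5 − 1.6) = ln(8.607) / 3.4 = 2.1526 / 3.4 = 0.6331 km⁻¹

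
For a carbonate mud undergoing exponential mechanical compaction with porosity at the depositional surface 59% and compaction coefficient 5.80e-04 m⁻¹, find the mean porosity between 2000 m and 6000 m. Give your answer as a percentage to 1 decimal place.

Working in km (1 km = 1000 m; β in km⁻¹ = β in m⁻¹ × 1000):
⟨φ⟩ = (1/(d₂−d₁)) ∫ φ₀ e^(−βd) dd = φ₀·(e^(−β·d₁) − e^(−β·d₂)) / (β·(d₂−d₁))
e^(−0.58×2) = 0.3135; e^(−0.58×6) = 0.0308
⟨φ⟩ = 0.59 × (0.3135 − 0.0308) / (0.58 × 4) = 0.59 × 0.1218 = 0.0719

7.2%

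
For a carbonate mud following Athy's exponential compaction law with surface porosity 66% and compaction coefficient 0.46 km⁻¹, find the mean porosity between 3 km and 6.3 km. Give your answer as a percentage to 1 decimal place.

8.5%

⟨φ⟩ = (1/(Z₂−Z₁)) ∫ φ₀ e^(−kZ) dZ = φ₀·(e^(−k·Z₁) − e^(−k·Z₂)) / (k·(Z₂−Z₁))
e^(−0.46×3) = 0.2516; e^(−0.46×6.3) = 0.0551
⟨φ⟩ = 0.66 × (0.2516 − 0.0551) / (0.46 × 3.3) = 0.66 × 0.1294 = 0.0854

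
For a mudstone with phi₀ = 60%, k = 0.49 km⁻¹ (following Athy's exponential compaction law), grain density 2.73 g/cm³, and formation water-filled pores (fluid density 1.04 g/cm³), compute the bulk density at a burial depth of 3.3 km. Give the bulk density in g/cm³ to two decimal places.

Porosity at depth: phi = 0.6·exp(−0.49×3.3) = 0.6×0.1985 = 0.1191
Bulk density: ρ_b = (1−phi)ρ_g + phi·ρ_f = 0.8809×2.73 + 0.1191×1.04
       = 2.405 + 0.124 = 2.529 g/cm³

2.53 g/cm³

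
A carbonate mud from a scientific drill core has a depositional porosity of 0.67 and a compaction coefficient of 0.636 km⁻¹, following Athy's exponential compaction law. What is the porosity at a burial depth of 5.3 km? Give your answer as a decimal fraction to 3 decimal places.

n = n₀·exp(−β·Z) = 0.67 × exp(−0.636 × 5.3) = 0.67 × exp(−3.371)
  = 0.67 × 0.0344 = 0.0230

0.023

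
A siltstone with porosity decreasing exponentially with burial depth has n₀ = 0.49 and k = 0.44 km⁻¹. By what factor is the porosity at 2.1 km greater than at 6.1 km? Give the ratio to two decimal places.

n(z₁)/n(z₂) = e^(−k·z₁)/e^(−k·z₂) = e^{k(z₂−z₁)}
= exp(0.44 × 4) = exp(1.76) = 5.8124

5.81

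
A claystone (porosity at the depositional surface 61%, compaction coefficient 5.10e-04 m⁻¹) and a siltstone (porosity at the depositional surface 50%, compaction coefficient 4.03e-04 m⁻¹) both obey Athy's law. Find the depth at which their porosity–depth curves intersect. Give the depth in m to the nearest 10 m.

1860 m

Working in km (1 km = 1000 m; k in km⁻¹ = k in m⁻¹ × 1000):
Set n₀ₐ e^(−kₐd) = n₀ᵦ e^(−kᵦd) ⇒ ln(n₀ₐ/n₀ᵦ) = (kₐ − kᵦ)·d
d = ln(0.61/0.5) / (0.51 − 0.403) = 0.1989 / 0.107 = 1.858 km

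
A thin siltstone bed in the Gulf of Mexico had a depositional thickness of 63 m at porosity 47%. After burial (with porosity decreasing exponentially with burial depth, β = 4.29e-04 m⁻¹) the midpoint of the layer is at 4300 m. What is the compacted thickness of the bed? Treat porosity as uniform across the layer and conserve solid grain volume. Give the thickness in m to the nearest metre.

Working in km (1 km = 1000 m; β in km⁻¹ = β in m⁻¹ × 1000):
Porosity at 4.3 km: φ = 0.47·exp(−0.429×4.3) = 0.0743
Solid-volume conservation: h(1−φ) = h₀(1−φ₀) ⇒ h = h₀·(1−φ₀)/(1−φ)
h = 0.063 × (1 − 0.47)/(1 − 0.0743) = 0.063 × 0.5725 = 0.0361 km

36 m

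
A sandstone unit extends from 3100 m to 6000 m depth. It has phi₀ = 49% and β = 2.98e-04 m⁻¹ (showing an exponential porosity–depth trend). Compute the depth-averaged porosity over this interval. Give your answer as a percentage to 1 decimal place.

13.0%

Working in km (1 km = 1000 m; β in km⁻¹ = β in m⁻¹ × 1000):
⟨phi⟩ = (1/(d₂−d₁)) ∫ phi₀ e^(−βd) dd = phi₀·(e^(−β·d₁) − e^(−β·d₂)) / (β·(d₂−d₁))
e^(−0.298×3.1) = 0.3970; e^(−0.298×6) = 0.1673
⟨phi⟩ = 0.49 × (0.3970 − 0.1673) / (0.298 × 2.9) = 0.49 × 0.2658 = 0.1302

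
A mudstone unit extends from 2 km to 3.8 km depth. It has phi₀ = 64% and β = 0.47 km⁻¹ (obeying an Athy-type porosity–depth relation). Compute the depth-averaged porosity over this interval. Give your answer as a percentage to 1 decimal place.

⟨phi⟩ = (1/(Z₂−Z₁)) ∫ phi₀ e^(−βZ) dZ = phi₀·(e^(−β·Z₁) − e^(−β·Z₂)) / (β·(Z₂−Z₁))
e^(−0.47×2) = 0.3906; e^(−0.47×3.8) = 0.1676
⟨phi⟩ = 0.64 × (0.3906 − 0.1676) / (0.47 × 1.8) = 0.64 × 0.2636 = 0.1687

16.9%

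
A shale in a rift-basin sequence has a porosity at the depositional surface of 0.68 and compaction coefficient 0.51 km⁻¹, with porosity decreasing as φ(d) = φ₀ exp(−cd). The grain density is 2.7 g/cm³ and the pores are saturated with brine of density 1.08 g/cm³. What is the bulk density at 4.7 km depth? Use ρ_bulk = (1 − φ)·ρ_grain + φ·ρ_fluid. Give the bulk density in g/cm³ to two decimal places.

Porosity at depth: φ = 0.68·exp(−0.51×4.7) = 0.68×0.0910 = 0.0619
Bulk density: ρ_b = (1−φ)ρ_g + φ·ρ_f = 0.9381×2.7 + 0.0619×1.08
       = 2.533 + 0.067 = 2.600 g/cm³

2.60 g/cm³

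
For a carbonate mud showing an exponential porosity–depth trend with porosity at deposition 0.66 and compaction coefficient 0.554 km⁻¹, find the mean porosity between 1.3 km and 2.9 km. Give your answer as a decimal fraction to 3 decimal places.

0.213

⟨φ⟩ = (1/(z₂−z₁)) ∫ φ₀ e^(−kz) dz = φ₀·(e^(−k·z₁) − e^(−k·z₂)) / (k·(z₂−z₁))
e^(−0.554×1.3) = 0.4867; e^(−0.554×2.9) = 0.2006
⟨φ⟩ = 0.66 × (0.4867 − 0.2006) / (0.554 × 1.6) = 0.66 × 0.3228 = 0.2130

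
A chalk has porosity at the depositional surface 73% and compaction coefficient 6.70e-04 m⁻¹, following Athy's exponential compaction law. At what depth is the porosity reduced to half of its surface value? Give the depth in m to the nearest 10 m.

Working in km (1 km = 1000 m; β in km⁻¹ = β in m⁻¹ × 1000):
n/n₀ = 1/2 ⇒ exp(−β·Z) = 1/2 ⇒ Z = ln(2) / β
Z = 0.6931 / 0.67 = 1.035 km

1030 m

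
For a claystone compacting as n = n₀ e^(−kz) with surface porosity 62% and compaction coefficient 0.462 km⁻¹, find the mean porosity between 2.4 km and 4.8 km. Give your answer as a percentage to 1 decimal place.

⟨n⟩ = (1/(z₂−z₁)) ∫ n₀ e^(−kz) dz = n₀·(e^(−k·z₁) − e^(−k·z₂)) / (k·(z₂−z₁))
e^(−0.462×2.4) = 0.3300; e^(−0.462×4.8) = 0.1089
⟨n⟩ = 0.62 × (0.3300 − 0.1089) / (0.462 × 2.4) = 0.62 × 0.1994 = 0.1236

12.4%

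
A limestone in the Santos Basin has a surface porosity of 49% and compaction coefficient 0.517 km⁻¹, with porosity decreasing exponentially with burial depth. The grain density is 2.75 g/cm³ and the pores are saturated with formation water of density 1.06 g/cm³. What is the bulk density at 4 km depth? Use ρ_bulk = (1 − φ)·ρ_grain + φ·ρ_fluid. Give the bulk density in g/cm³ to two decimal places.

2.65 g/cm³

Porosity at depth: phi = 0.49·exp(−0.517×4) = 0.49×0.1264 = 0.0620
Bulk density: ρ_b = (1−phi)ρ_g + phi·ρ_f = 0.9380×2.75 + 0.0620×1.06
       = 2.580 + 0.066 = 2.645 g/cm³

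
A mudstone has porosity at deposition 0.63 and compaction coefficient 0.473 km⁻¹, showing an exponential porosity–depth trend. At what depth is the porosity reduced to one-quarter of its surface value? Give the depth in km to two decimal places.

2.93 km

n/n₀ = 1/4 ⇒ exp(−β·z) = 1/4 ⇒ z = ln(4) / β
z = 1.3863 / 0.473 = 2.931 km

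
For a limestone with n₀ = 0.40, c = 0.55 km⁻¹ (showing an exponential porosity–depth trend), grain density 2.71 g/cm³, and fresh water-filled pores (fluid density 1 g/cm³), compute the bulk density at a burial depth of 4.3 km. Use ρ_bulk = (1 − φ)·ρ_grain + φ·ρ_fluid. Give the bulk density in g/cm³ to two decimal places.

2.65 g/cm³

Porosity at depth: n = 0.4·exp(−0.55×4.3) = 0.4×0.0939 = 0.0376
Bulk density: ρ_b = (1−n)ρ_g + n·ρ_f = 0.9624×2.71 + 0.0376×1
       = 2.608 + 0.038 = 2.646 g/cm³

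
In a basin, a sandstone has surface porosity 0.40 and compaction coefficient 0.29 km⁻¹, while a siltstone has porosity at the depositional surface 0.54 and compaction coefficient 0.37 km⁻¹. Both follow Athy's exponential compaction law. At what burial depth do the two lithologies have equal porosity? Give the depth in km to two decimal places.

Set n₀ₐ e^(−kₐz) = n₀ᵦ e^(−kᵦz) ⇒ ln(n₀ₐ/n₀ᵦ) = (kₐ − kᵦ)·z
z = ln(0.4/0.54) / (0.29 − 0.37) = -0.3001 / -0.08 = 3.751 km

3.75 km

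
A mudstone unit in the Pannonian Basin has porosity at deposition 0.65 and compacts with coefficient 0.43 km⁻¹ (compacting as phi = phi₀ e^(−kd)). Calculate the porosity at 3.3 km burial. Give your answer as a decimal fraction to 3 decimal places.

0.157

phi = phi₀·exp(−k·d) = 0.65 × exp(−0.43 × 3.3) = 0.65 × exp(−1.419)
  = 0.65 × 0.2420 = 0.1573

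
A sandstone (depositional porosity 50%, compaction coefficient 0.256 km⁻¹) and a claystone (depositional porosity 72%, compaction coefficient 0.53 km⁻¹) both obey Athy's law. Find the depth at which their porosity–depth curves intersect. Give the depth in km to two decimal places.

1.33 km

Set n₀ₐ e^(−cₐd) = n₀ᵦ e^(−cᵦd) ⇒ ln(n₀ₐ/n₀ᵦ) = (cₐ − cᵦ)·d
d = ln(0.5/0.72) / (0.256 − 0.53) = -0.3646 / -0.274 = 1.331 km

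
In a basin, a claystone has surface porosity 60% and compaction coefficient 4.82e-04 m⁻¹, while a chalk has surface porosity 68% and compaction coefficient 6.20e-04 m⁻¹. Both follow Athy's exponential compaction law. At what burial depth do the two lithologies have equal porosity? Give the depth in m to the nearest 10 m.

910 m

Working in km (1 km = 1000 m; k in km⁻¹ = k in m⁻¹ × 1000):
Set φ₀ₐ e^(−kₐZ) = φ₀ᵦ e^(−kᵦZ) ⇒ ln(φ₀ₐ/φ₀ᵦ) = (kₐ − kᵦ)·Z
Z = ln(0.6/0.68) / (0.482 − 0.62) = -0.1252 / -0.138 = 0.907 km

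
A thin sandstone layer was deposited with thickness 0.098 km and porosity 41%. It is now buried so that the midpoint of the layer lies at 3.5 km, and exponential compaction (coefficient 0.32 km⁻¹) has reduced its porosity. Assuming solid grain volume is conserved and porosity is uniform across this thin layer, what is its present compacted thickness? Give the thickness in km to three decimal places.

0.067 km

Porosity at 3.5 km: φ = 0.41·exp(−0.32×3.5) = 0.1338
Solid-volume conservation: h(1−φ) = h₀(1−φ₀) ⇒ h = h₀·(1−φ₀)/(1−φ)
h = 0.098 × (1 − 0.41)/(1 − 0.1338) = 0.098 × 0.6811 = 0.0667 km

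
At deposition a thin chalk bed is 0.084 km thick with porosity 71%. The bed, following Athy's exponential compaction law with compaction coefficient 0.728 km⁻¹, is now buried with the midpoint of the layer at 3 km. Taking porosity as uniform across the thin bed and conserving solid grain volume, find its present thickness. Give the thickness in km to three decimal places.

Porosity at 3 km: n = 0.71·exp(−0.728×3) = 0.0799
Solid-volume conservation: h(1−n) = h₀(1−n₀) ⇒ h = h₀·(1−n₀)/(1−n)
h = 0.084 × (1 − 0.71)/(1 − 0.0799) = 0.084 × 0.3152 = 0.0265 km

0.026 km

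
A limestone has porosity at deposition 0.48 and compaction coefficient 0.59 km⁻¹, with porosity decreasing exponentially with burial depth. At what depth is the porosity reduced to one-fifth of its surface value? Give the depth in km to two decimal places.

n/n₀ = 1/5 ⇒ exp(−k·d) = 1/5 ⇒ d = ln(5) / k
d = 1.6094 / 0.59 = 2.728 km

2.73 km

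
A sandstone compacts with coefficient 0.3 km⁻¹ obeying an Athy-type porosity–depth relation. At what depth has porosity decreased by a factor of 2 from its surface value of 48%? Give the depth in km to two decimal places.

2.31 km

φ/φ₀ = 1/2 ⇒ exp(−k·z) = 1/2 ⇒ z = ln(2) / k
z = 0.6931 / 0.3 = 2.310 km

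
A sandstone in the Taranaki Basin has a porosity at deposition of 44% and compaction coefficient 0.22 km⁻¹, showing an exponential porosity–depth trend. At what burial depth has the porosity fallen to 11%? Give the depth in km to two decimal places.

Invert Athy's law: z = ln(phi₀/phi) / β
z = ln(0.44/0.11) / 0.22 = ln(4) / 0.22 = 1.3863 / 0.22 = 6.301 km

6.30 km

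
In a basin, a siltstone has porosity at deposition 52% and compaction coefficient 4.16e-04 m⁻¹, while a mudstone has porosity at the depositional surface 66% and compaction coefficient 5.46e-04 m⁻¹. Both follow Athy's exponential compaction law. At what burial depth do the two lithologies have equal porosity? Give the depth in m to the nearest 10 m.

1830 m

Working in km (1 km = 1000 m; β in km⁻¹ = β in m⁻¹ × 1000):
Set phi₀ₐ e^(−βₐZ) = phi₀ᵦ e^(−βᵦZ) ⇒ ln(phi₀ₐ/phi₀ᵦ) = (βₐ − βᵦ)·Z
Z = ln(0.52/0.66) / (0.416 − 0.546) = -0.2384 / -0.13 = 1.834 km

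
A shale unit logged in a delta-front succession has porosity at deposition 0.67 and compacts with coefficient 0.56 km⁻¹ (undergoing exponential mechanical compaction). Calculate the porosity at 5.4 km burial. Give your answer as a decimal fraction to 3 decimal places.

0.033

φ = φ₀·exp(−c·Z) = 0.67 × exp(−0.56 × 5.4) = 0.67 × exp(−3.024)
  = 0.67 × 0.0486 = 0.0326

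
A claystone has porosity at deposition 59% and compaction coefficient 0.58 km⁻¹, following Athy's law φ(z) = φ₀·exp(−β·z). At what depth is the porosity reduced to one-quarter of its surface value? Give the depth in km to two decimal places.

2.39 km

φ/φ₀ = 1/4 ⇒ exp(−β·z) = 1/4 ⇒ z = ln(4) / β
z = 1.3863 / 0.58 = 2.390 km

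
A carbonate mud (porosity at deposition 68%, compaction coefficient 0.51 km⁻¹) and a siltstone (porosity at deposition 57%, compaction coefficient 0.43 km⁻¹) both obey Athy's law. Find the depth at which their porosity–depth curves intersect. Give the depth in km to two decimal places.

Set n₀ₐ e^(−kₐZ) = n₀ᵦ e^(−kᵦZ) ⇒ ln(n₀ₐ/n₀ᵦ) = (kₐ − kᵦ)·Z
Z = ln(0.68/0.57) / (0.51 − 0.43) = 0.1765 / 0.08 = 2.206 km

2.21 km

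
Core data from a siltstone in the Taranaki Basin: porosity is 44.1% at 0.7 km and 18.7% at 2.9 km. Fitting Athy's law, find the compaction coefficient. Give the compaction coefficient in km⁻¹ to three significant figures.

0.390 km⁻¹

Athy: n(d) = n₀ e^(−cd) ⇒ n₁/n₂ = e^{c(d₂−d₁)} ⇒ c = ln(n₁/n₂)/(d₂−d₁)
c = ln(0.441/0.187) / (2.9 − 0.7) = ln(2.358) / 2.2 = 0.8579 / 2.2 = 0.39 km⁻¹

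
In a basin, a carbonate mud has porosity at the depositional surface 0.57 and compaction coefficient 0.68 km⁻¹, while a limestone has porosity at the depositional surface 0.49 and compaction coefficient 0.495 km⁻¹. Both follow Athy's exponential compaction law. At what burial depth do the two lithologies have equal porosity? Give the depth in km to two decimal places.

0.82 km

Set φ₀ₐ e^(−βₐz) = φ₀ᵦ e^(−βᵦz) ⇒ ln(φ₀ₐ/φ₀ᵦ) = (βₐ − βᵦ)·z
z = ln(0.57/0.49) / (0.68 − 0.495) = 0.1512 / 0.185 = 0.817 km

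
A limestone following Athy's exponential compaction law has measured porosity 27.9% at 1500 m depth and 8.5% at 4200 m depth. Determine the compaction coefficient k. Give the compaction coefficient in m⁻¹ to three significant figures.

0.000440 m⁻¹

Working in km (1 km = 1000 m; k in km⁻¹ = k in m⁻¹ × 1000):
Athy: phi(d) = phi₀ e^(−kd) ⇒ phi₁/phi₂ = e^{k(d₂−d₁)} ⇒ k = ln(phi₁/phi₂)/(d₂−d₁)
k = ln(0.279/0.085) / (4.2 − 1.5) = ln(3.282) / 2.7 = 1.1886 / 2.7 = 0.4402 km⁻¹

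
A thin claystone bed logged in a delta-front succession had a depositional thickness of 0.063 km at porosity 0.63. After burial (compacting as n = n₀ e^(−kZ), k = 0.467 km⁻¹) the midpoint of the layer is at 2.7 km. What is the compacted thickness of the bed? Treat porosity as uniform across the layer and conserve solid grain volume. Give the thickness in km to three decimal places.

Porosity at 2.7 km: n = 0.63·exp(−0.467×2.7) = 0.1785
Solid-volume conservation: h(1−n) = h₀(1−n₀) ⇒ h = h₀·(1−n₀)/(1−n)
h = 0.063 × (1 − 0.63)/(1 − 0.1785) = 0.063 × 0.4504 = 0.0284 km

0.028 km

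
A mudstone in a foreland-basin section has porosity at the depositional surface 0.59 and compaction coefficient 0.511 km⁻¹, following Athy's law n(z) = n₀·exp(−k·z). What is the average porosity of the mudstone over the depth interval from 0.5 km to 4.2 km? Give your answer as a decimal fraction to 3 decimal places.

0.205

⟨n⟩ = (1/(z₂−z₁)) ∫ n₀ e^(−kz) dz = n₀·(e^(−k·z₁) − e^(−k·z₂)) / (k·(z₂−z₁))
e^(−0.511×0.5) = 0.7745; e^(−0.511×4.2) = 0.1169
⟨n⟩ = 0.59 × (0.7745 − 0.1169) / (0.511 × 3.7) = 0.59 × 0.3478 = 0.2052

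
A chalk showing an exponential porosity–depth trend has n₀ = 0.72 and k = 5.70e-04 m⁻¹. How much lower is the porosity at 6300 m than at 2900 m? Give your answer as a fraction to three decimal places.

Working in km (1 km = 1000 m; k in km⁻¹ = k in m⁻¹ × 1000):
n(2.9) = 0.72·e^(−0.57×2.9) = 0.1379
n(6.3) = 0.72·e^(−0.57×6.3) = 0.0199
Δn = 0.1379 − 0.0199 = 0.1180

0.118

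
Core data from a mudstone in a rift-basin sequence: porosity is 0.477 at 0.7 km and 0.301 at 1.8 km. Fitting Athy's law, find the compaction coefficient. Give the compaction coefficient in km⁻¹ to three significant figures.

0.419 km⁻¹

Athy: phi(z) = phi₀ e^(−βz) ⇒ phi₁/phi₂ = e^{β(z₂−z₁)} ⇒ β = ln(phi₁/phi₂)/(z₂−z₁)
β = ln(0.477/0.301) / (1.8 − 0.7) = ln(1.585) / 1.1 = 0.4604 / 1.1 = 0.4186 km⁻¹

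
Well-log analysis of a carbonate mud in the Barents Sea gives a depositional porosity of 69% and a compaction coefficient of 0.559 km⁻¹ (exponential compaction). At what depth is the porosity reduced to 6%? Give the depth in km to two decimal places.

Invert Athy's law: d = ln(φ₀/φ) / β
d = ln(0.69/0.06) / 0.559 = ln(11.5) / 0.559 = 2.4423 / 0.559 = 4.369 km

4.37 km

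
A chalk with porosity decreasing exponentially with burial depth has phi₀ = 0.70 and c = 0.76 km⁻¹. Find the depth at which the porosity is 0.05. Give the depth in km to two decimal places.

Invert Athy's law: z = ln(phi₀/phi) / c
z = ln(0.7/0.05) / 0.76 = ln(14) / 0.76 = 2.6391 / 0.76 = 3.472 km

3.47 km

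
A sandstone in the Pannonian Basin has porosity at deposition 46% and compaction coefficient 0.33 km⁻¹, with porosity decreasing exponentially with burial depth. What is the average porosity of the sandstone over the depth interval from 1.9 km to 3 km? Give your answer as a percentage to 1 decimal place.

⟨phi⟩ = (1/(Z₂−Z₁)) ∫ phi₀ e^(−kZ) dZ = phi₀·(e^(−k·Z₁) − e^(−k·Z₂)) / (k·(Z₂−Z₁))
e^(−0.33×1.9) = 0.5342; e^(−0.33×3) = 0.3716
⟨phi⟩ = 0.46 × (0.5342 − 0.3716) / (0.33 × 1.1) = 0.46 × 0.4480 = 0.2061

20.6%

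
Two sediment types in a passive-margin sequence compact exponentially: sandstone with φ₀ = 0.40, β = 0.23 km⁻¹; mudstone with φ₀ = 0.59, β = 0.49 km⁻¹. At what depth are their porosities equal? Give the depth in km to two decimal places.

1.49 km

Set φ₀ₐ e^(−βₐz) = φ₀ᵦ e^(−βᵦz) ⇒ ln(φ₀ₐ/φ₀ᵦ) = (βₐ − βᵦ)·z
z = ln(0.4/0.59) / (0.23 − 0.49) = -0.3887 / -0.26 = 1.495 km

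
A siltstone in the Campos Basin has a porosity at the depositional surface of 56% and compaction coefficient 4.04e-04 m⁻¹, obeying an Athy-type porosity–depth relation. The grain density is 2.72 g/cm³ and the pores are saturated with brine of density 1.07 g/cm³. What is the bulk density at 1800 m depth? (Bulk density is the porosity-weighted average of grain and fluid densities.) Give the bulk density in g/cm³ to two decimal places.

Working in km (1 km = 1000 m; k in km⁻¹ = k in m⁻¹ × 1000):
Porosity at depth: φ = 0.56·exp(−0.404×1.8) = 0.56×0.4833 = 0.2706
Bulk density: ρ_b = (1−φ)ρ_g + φ·ρ_f = 0.7294×2.72 + 0.2706×1.07
       = 1.984 + 0.290 = 2.273 g/cm³

2.27 g/cm³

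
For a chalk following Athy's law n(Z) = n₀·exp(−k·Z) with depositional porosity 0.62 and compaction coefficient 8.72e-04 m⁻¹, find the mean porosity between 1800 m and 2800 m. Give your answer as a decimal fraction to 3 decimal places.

Working in km (1 km = 1000 m; k in km⁻¹ = k in m⁻¹ × 1000):
⟨n⟩ = (1/(Z₂−Z₁)) ∫ n₀ e^(−kZ) dZ = n₀·(e^(−k·Z₁) − e^(−k·Z₂)) / (k·(Z₂−Z₁))
e^(−0.872×1.8) = 0.2081; e^(−0.872×2.8) = 0.0870
⟨n⟩ = 0.62 × (0.2081 − 0.0870) / (0.872 × 1) = 0.62 × 0.1389 = 0.0861

0.086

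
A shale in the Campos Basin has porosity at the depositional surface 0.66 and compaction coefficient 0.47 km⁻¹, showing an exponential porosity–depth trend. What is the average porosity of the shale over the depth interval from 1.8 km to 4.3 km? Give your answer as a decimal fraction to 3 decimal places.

⟨n⟩ = (1/(d₂−d₁)) ∫ n₀ e^(−βd) dd = n₀·(e^(−β·d₁) − e^(−β·d₂)) / (β·(d₂−d₁))
e^(−0.47×1.8) = 0.4291; e^(−0.47×4.3) = 0.1325
⟨n⟩ = 0.66 × (0.4291 − 0.1325) / (0.47 × 2.5) = 0.66 × 0.2524 = 0.1666

0.167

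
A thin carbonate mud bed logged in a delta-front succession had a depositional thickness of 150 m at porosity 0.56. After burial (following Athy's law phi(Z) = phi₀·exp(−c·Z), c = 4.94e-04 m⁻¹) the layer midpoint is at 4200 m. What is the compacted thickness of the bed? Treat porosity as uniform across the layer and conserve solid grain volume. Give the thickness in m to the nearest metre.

71 m

Working in km (1 km = 1000 m; c in km⁻¹ = c in m⁻¹ × 1000):
Porosity at 4.2 km: phi = 0.56·exp(−0.494×4.2) = 0.0703
Solid-volume conservation: h(1−phi) = h₀(1−phi₀) ⇒ h = h₀·(1−phi₀)/(1−phi)
h = 0.15 × (1 − 0.56)/(1 − 0.0703) = 0.15 × 0.4733 = 0.0710 km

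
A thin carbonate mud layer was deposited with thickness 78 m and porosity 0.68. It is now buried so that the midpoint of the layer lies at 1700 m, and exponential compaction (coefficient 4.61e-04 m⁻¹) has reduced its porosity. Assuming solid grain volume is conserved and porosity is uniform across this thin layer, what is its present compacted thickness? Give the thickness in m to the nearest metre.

Working in km (1 km = 1000 m; c in km⁻¹ = c in m⁻¹ × 1000):
Porosity at 1.7 km: φ = 0.68·exp(−0.461×1.7) = 0.3106
Solid-volume conservation: h(1−φ) = h₀(1−φ₀) ⇒ h = h₀·(1−φ₀)/(1−φ)
h = 0.078 × (1 − 0.68)/(1 − 0.3106) = 0.078 × 0.4641 = 0.0362 km

36 m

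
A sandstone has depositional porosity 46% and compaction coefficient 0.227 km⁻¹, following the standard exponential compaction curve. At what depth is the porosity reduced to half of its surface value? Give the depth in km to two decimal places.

3.05 km

phi/phi₀ = 1/2 ⇒ exp(−k·z) = 1/2 ⇒ z = ln(2) / k
z = 0.6931 / 0.227 = 3.054 km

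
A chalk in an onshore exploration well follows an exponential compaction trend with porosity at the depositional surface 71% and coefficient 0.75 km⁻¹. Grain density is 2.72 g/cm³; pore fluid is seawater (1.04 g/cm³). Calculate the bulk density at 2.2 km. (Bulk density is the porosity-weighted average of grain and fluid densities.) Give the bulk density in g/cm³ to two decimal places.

Porosity at depth: n = 0.71·exp(−0.75×2.2) = 0.71×0.1920 = 0.1364
Bulk density: ρ_b = (1−n)ρ_g + n·ρ_f = 0.8636×2.72 + 0.1364×1.04
       = 2.349 + 0.142 = 2.491 g/cm³

2.49 g/cm³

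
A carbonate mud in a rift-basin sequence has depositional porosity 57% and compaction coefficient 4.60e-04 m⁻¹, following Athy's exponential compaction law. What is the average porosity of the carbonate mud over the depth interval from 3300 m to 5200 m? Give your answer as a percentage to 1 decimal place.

Working in km (1 km = 1000 m; β in km⁻¹ = β in m⁻¹ × 1000):
⟨phi⟩ = (1/(Z₂−Z₁)) ∫ phi₀ e^(−βZ) dZ = phi₀·(e^(−β·Z₁) − e^(−β·Z₂)) / (β·(Z₂−Z₁))
e^(−0.46×3.3) = 0.2191; e^(−0.46×5.2) = 0.0914
⟨phi⟩ = 0.57 × (0.2191 − 0.0914) / (0.46 × 1.9) = 0.57 × 0.1461 = 0.0833

8.3%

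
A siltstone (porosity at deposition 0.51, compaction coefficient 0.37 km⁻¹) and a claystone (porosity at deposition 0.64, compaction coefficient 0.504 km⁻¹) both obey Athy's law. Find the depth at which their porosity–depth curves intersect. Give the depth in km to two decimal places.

Set n₀ₐ e^(−cₐZ) = n₀ᵦ e^(−cᵦZ) ⇒ ln(n₀ₐ/n₀ᵦ) = (cₐ − cᵦ)·Z
Z = ln(0.51/0.64) / (0.37 − 0.504) = -0.2271 / -0.134 = 1.694 km

1.69 km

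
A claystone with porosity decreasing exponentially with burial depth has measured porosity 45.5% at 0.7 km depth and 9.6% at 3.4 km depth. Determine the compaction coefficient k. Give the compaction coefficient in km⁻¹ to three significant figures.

0.576 km⁻¹

Athy: phi(d) = phi₀ e^(−kd) ⇒ phi₁/phi₂ = e^{k(d₂−d₁)} ⇒ k = ln(phi₁/phi₂)/(d₂−d₁)
k = ln(0.455/0.096) / (3.4 − 0.7) = ln(4.74) / 2.7 = 1.5559 / 2.7 = 0.5763 km⁻¹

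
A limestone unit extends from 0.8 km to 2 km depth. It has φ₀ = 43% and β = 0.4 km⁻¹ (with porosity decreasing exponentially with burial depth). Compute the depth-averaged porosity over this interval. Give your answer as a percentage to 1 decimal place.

24.8%

⟨φ⟩ = (1/(z₂−z₁)) ∫ φ₀ e^(−βz) dz = φ₀·(e^(−β·z₁) − e^(−β·z₂)) / (β·(z₂−z₁))
e^(−0.4×0.8) = 0.7261; e^(−0.4×2) = 0.4493
⟨φ⟩ = 0.43 × (0.7261 − 0.4493) / (0.4 × 1.2) = 0.43 × 0.5767 = 0.2480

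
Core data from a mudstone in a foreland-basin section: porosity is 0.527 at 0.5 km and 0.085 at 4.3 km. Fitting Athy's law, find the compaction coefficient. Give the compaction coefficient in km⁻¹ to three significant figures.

0.480 km⁻¹

Athy: φ(z) = φ₀ e^(−cz) ⇒ φ₁/φ₂ = e^{c(z₂−z₁)} ⇒ c = ln(φ₁/φ₂)/(z₂−z₁)
c = ln(0.527/0.085) / (4.3 − 0.5) = ln(6.2) / 3.8 = 1.8245 / 3.8 = 0.4801 km⁻¹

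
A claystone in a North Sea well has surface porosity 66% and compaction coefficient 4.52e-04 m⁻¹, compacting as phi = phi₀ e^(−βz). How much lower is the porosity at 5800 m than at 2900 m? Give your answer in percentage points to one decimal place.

13.0 percentage points

Working in km (1 km = 1000 m; β in km⁻¹ = β in m⁻¹ × 1000):
phi(2.9) = 0.66·e^(−0.452×2.9) = 0.1779
phi(5.8) = 0.66·e^(−0.452×5.8) = 0.0480
Δphi = 0.1779 − 0.0480 = 0.1300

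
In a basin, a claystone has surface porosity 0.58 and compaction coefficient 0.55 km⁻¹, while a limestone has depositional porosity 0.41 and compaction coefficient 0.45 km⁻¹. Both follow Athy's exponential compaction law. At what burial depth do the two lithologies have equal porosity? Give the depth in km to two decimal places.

3.47 km

Set phi₀ₐ e^(−cₐZ) = phi₀ᵦ e^(−cᵦZ) ⇒ ln(phi₀ₐ/phi₀ᵦ) = (cₐ − cᵦ)·Z
Z = ln(0.58/0.41) / (0.55 − 0.45) = 0.3469 / 0.1 = 3.469 km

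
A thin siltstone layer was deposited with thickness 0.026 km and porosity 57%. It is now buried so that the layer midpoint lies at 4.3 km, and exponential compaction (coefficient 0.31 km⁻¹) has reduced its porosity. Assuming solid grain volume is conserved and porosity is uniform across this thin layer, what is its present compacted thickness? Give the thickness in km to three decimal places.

0.013 km

Porosity at 4.3 km: phi = 0.57·exp(−0.31×4.3) = 0.1503
Solid-volume conservation: h(1−phi) = h₀(1−phi₀) ⇒ h = h₀·(1−phi₀)/(1−phi)
h = 0.026 × (1 − 0.57)/(1 − 0.1503) = 0.026 × 0.5061 = 0.0132 km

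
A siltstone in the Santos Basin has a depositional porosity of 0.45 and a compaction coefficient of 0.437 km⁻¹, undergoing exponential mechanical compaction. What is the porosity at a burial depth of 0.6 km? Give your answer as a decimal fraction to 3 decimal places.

0.346

n = n₀·exp(−β·d) = 0.45 × exp(−0.437 × 0.6) = 0.45 × exp(−0.2622)
  = 0.45 × 0.7694 = 0.3462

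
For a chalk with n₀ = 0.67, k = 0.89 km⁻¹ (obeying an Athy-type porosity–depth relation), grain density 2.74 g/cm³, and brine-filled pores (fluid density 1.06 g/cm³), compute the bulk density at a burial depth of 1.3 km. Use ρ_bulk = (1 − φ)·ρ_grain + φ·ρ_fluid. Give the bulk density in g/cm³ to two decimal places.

Porosity at depth: n = 0.67·exp(−0.89×1.3) = 0.67×0.3144 = 0.2107
Bulk density: ρ_b = (1−n)ρ_g + n·ρ_f = 0.7893×2.74 + 0.2107×1.06
       = 2.163 + 0.223 = 2.386 g/cm³

2.39 g/cm³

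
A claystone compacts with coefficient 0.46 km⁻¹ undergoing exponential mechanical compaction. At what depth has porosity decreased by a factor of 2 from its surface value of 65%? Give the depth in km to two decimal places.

1.51 km

n/n₀ = 1/2 ⇒ exp(−c·z) = 1/2 ⇒ z = ln(2) / c
z = 0.6931 / 0.46 = 1.507 km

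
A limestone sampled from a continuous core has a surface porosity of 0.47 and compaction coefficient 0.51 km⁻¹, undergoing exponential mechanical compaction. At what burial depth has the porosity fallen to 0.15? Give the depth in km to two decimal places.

Invert Athy's law: d = ln(n₀/n) / β
d = ln(0.47/0.15) / 0.51 = ln(3.133) / 0.51 = 1.1421 / 0.51 = 2.239 km

2.24 km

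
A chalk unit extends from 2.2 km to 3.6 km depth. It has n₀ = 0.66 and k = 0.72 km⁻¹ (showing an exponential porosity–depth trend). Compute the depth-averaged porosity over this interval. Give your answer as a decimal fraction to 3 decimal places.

⟨n⟩ = (1/(Z₂−Z₁)) ∫ n₀ e^(−kZ) dZ = n₀·(e^(−k·Z₁) − e^(−k·Z₂)) / (k·(Z₂−Z₁))
e^(−0.72×2.2) = 0.2052; e^(−0.72×3.6) = 0.0749
⟨n⟩ = 0.66 × (0.2052 − 0.0749) / (0.72 × 1.4) = 0.66 × 0.1292 = 0.0853

0.085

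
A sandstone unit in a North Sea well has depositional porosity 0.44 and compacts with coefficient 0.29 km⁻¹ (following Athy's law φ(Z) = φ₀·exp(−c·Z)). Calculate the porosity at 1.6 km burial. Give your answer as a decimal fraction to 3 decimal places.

φ = φ₀·exp(−c·Z) = 0.44 × exp(−0.29 × 1.6) = 0.44 × exp(−0.464)
  = 0.44 × 0.6288 = 0.2767

0.277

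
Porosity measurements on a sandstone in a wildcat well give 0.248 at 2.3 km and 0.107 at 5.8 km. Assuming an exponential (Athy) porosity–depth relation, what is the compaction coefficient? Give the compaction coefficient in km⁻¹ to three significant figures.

0.240 km⁻¹

Athy: n(z) = n₀ e^(−cz) ⇒ n₁/n₂ = e^{c(z₂−z₁)} ⇒ c = ln(n₁/n₂)/(z₂−z₁)
c = ln(0.248/0.107) / (5.8 − 2.3) = ln(2.318) / 3.5 = 0.8406 / 3.5 = 0.2402 km⁻¹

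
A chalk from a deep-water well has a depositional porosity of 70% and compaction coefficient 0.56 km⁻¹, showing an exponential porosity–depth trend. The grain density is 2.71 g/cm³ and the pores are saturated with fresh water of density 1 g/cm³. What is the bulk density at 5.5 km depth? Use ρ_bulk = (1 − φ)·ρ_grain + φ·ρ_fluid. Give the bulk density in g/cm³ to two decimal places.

2.65 g/cm³

Porosity at depth: n = 0.7·exp(−0.56×5.5) = 0.7×0.0460 = 0.0322
Bulk density: ρ_b = (1−n)ρ_g + n·ρ_f = 0.9678×2.71 + 0.0322×1
       = 2.623 + 0.032 = 2.655 g/cm³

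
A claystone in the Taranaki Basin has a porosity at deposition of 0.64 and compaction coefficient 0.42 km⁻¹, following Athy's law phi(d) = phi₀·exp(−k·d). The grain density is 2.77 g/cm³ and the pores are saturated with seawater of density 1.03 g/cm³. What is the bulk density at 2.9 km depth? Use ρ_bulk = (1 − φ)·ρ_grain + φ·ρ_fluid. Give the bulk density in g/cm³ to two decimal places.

Porosity at depth: phi = 0.64·exp(−0.42×2.9) = 0.64×0.2958 = 0.1893
Bulk density: ρ_b = (1−phi)ρ_g + phi·ρ_f = 0.8107×2.77 + 0.1893×1.03
       = 2.246 + 0.195 = 2.441 g/cm³

2.44 g/cm³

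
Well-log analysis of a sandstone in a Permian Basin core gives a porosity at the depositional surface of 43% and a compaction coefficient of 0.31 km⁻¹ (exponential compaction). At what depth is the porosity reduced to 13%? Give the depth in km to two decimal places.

3.86 km

Invert Athy's law: z = ln(n₀/n) / β
z = ln(0.43/0.13) / 0.31 = ln(3.308) / 0.31 = 1.1963 / 0.31 = 3.859 km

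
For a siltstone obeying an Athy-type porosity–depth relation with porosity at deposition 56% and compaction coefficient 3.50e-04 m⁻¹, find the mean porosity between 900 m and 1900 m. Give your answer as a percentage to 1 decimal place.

Working in km (1 km = 1000 m; k in km⁻¹ = k in m⁻¹ × 1000):
⟨φ⟩ = (1/(d₂−d₁)) ∫ φ₀ e^(−kd) dd = φ₀·(e^(−k·d₁) − e^(−k·d₂)) / (k·(d₂−d₁))
e^(−0.35×0.9) = 0.7298; e^(−0.35×1.9) = 0.5143
⟨φ⟩ = 0.56 × (0.7298 − 0.5143) / (0.35 × 1) = 0.56 × 0.6158 = 0.3448

34.5%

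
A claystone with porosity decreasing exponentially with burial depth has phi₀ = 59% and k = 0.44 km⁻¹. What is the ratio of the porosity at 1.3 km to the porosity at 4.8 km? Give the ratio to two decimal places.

phi(z₁)/phi(z₂) = e^(−k·z₁)/e^(−k·z₂) = e^{k(z₂−z₁)}
= exp(0.44 × 3.5) = exp(1.54) = 4.6646

4.66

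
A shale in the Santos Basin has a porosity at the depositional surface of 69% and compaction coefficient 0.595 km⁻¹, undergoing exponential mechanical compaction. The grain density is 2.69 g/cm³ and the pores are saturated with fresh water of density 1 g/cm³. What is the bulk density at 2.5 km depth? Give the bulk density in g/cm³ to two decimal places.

2.43 g/cm³

Porosity at depth: φ = 0.69·exp(−0.595×2.5) = 0.69×0.2259 = 0.1559
Bulk density: ρ_b = (1−φ)ρ_g + φ·ρ_f = 0.8441×2.69 + 0.1559×1
       = 2.271 + 0.156 = 2.427 g/cm³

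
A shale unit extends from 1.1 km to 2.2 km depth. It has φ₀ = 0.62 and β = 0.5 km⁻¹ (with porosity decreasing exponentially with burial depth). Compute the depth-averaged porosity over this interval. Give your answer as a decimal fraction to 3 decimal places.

⟨φ⟩ = (1/(Z₂−Z₁)) ∫ φ₀ e^(−βZ) dZ = φ₀·(e^(−β·Z₁) − e^(−β·Z₂)) / (β·(Z₂−Z₁))
e^(−0.5×1.1) = 0.5769; e^(−0.5×2.2) = 0.3329
⟨φ⟩ = 0.62 × (0.5769 − 0.3329) / (0.5 × 1.1) = 0.62 × 0.4438 = 0.2751

0.275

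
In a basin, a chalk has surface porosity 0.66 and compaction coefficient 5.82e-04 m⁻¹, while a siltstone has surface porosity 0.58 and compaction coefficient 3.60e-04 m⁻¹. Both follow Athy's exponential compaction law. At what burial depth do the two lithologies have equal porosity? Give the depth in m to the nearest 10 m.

Working in km (1 km = 1000 m; k in km⁻¹ = k in m⁻¹ × 1000):
Set φ₀ₐ e^(−kₐd) = φ₀ᵦ e^(−kᵦd) ⇒ ln(φ₀ₐ/φ₀ᵦ) = (kₐ − kᵦ)·d
d = ln(0.66/0.58) / (0.582 − 0.36) = 0.1292 / 0.222 = 0.582 km

580 m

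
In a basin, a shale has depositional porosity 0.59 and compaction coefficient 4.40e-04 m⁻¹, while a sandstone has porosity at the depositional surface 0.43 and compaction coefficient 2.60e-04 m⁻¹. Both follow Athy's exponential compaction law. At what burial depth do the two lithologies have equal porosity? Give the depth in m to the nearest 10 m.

Working in km (1 km = 1000 m; c in km⁻¹ = c in m⁻¹ × 1000):
Set φ₀ₐ e^(−cₐZ) = φ₀ᵦ e^(−cᵦZ) ⇒ ln(φ₀ₐ/φ₀ᵦ) = (cₐ − cᵦ)·Z
Z = ln(0.59/0.43) / (0.44 − 0.26) = 0.3163 / 0.18 = 1.757 km

1760 m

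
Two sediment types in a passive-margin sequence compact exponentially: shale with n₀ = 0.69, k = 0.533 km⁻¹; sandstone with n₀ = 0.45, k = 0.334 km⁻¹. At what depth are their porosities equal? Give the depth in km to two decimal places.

Set n₀ₐ e^(−kₐz) = n₀ᵦ e^(−kᵦz) ⇒ ln(n₀ₐ/n₀ᵦ) = (kₐ − kᵦ)·z
z = ln(0.69/0.45) / (0.533 − 0.334) = 0.4274 / 0.199 = 2.148 km

2.15 km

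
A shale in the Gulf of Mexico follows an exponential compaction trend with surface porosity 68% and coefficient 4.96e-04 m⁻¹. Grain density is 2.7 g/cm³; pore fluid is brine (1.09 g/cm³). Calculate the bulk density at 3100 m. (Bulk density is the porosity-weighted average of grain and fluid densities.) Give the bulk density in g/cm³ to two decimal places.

2.46 g/cm³

Working in km (1 km = 1000 m; c in km⁻¹ = c in m⁻¹ × 1000):
Porosity at depth: phi = 0.68·exp(−0.496×3.1) = 0.68×0.2149 = 0.1461
Bulk density: ρ_b = (1−phi)ρ_g + phi·ρ_f = 0.8539×2.7 + 0.1461×1.09
       = 2.305 + 0.159 = 2.465 g/cm³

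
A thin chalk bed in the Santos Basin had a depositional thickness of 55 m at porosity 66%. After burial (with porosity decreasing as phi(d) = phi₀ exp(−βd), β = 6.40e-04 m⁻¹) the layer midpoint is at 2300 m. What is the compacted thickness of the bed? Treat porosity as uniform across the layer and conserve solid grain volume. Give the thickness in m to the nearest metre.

Working in km (1 km = 1000 m; β in km⁻¹ = β in m⁻¹ × 1000):
Porosity at 2.3 km: phi = 0.66·exp(−0.64×2.3) = 0.1514
Solid-volume conservation: h(1−phi) = h₀(1−phi₀) ⇒ h = h₀·(1−phi₀)/(1−phi)
h = 0.055 × (1 − 0.66)/(1 − 0.1514) = 0.055 × 0.4007 = 0.0220 km

22 m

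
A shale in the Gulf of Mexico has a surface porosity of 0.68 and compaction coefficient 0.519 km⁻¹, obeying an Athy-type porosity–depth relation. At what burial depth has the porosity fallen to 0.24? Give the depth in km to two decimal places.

Invert Athy's law: z = ln(φ₀/φ) / c
z = ln(0.68/0.24) / 0.519 = ln(2.833) / 0.519 = 1.0415 / 0.519 = 2.007 km

2.01 km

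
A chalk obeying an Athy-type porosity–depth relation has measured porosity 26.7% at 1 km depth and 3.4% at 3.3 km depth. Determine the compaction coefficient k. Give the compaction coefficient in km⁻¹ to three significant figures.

0.896 km⁻¹

Athy: phi(d) = phi₀ e^(−kd) ⇒ phi₁/phi₂ = e^{k(d₂−d₁)} ⇒ k = ln(phi₁/phi₂)/(d₂−d₁)
k = ln(0.267/0.034) / (3.3 − 1) = ln(7.853) / 2.3 = 2.0609 / 2.3 = 0.896 km⁻¹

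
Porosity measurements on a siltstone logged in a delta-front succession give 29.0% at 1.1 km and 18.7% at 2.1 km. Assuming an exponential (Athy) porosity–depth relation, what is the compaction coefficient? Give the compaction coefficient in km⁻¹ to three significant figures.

0.439 km⁻¹

Athy: n(z) = n₀ e^(−cz) ⇒ n₁/n₂ = e^{c(z₂−z₁)} ⇒ c = ln(n₁/n₂)/(z₂−z₁)
c = ln(0.29/0.187) / (2.1 − 1.1) = ln(1.551) / 1 = 0.4388 / 1 = 0.4388 km⁻¹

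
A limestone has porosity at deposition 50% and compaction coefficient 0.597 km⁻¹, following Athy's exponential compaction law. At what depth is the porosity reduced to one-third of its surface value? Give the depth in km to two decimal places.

1.84 km

φ/φ₀ = 1/3 ⇒ exp(−β·Z) = 1/3 ⇒ Z = ln(3) / β
Z = 1.0986 / 0.597 = 1.840 km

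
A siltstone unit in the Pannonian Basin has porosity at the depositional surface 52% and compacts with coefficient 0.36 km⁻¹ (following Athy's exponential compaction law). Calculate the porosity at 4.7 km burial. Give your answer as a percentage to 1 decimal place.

φ = φ₀·exp(−k·Z) = 0.52 × exp(−0.36 × 4.7) = 0.52 × exp(−1.692)
  = 0.52 × 0.1842 = 0.0958

9.6%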